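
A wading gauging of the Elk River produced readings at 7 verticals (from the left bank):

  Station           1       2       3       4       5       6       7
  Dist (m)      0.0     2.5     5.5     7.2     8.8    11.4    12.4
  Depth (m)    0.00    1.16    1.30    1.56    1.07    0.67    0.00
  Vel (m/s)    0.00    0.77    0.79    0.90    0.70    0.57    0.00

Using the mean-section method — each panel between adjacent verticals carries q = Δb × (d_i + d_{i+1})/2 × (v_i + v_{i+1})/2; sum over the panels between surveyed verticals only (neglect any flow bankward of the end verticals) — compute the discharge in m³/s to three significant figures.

Panel 1-2: Δb = 2.5 m, d̄ = (0.00+1.16)/2 = 0.58, v̄ = (0.00+0.77)/2 = 0.385 → q = 2.5×0.58×0.385 = 0.5583 m³/s
Panel 2-3: Δb = 3 m, d̄ = (1.16+1.30)/2 = 1.23, v̄ = (0.77+0.79)/2 = 0.78 → q = 3×1.23×0.78 = 2.878 m³/s
Panel 3-4: Δb = 1.7 m, d̄ = (1.30+1.56)/2 = 1.43, v̄ = (0.79+0.90)/2 = 0.845 → q = 1.7×1.43×0.845 = 2.054 m³/s
Panel 4-5: Δb = 1.6 m, d̄ = (1.56+1.07)/2 = 1.315, v̄ = (0.90+0.70)/2 = 0.8 → q = 1.6×1.315×0.8 = 1.683 m³/s
Panel 5-6: Δb = 2.6 m, d̄ = (1.07+0.67)/2 = 0.87, v̄ = (0.70+0.57)/2 = 0.635 → q = 2.6×0.87×0.635 = 1.436 m³/s
Panel 6-7: Δb = 1 m, d̄ = (0.67+0.00)/2 = 0.335, v̄ = (0.57+0.00)/2 = 0.285 → q = 1×0.335×0.285 = 0.09548 m³/s
Q = Σ q = 8.706 m³/s

8.71 m³/s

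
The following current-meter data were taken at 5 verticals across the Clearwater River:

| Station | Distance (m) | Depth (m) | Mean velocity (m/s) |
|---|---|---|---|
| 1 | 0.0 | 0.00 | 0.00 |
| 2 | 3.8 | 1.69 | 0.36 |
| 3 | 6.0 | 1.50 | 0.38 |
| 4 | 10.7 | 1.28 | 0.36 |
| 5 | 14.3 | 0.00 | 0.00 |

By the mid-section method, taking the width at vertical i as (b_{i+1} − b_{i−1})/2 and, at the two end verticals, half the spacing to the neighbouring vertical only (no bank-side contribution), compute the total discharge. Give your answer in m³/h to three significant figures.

20500 m³/h

w_2 = (6.0 − 0.0)/2 = 3 m; q_2 = 0.36 × 1.69 × 3 = 1.825 m³/s
w_3 = (10.7 − 3.8)/2 = 3.45 m; q_3 = 0.38 × 1.50 × 3.45 = 1.967 m³/s
w_4 = (14.3 − 6.0)/2 = 4.15 m; q_4 = 0.36 × 1.28 × 4.15 = 1.912 m³/s
Stations 1, 5 contribute zero (depth or velocity is 0).
Q = Σ qᵢ = 5.704 m³/s
= 5.704 × 3600 = 20530 m³/h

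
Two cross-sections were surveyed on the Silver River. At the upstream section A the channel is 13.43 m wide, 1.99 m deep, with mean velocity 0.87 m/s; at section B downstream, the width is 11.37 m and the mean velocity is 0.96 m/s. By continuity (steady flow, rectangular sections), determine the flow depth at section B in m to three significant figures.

Q = A₁V₁ = (13.43×1.99) × 0.87 = 23.25 m³/s
d₂ = Q/(b₂ V₂) = 23.25/(11.37×0.96) = 2.130 m

2.13 m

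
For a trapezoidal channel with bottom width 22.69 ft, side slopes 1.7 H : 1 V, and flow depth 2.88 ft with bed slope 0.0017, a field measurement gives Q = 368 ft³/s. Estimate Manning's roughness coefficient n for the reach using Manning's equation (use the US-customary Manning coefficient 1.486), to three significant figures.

0.0233

A = (b + z·y)·y = (22.69 + 1.7×2.88)×2.88 = 79.45 ft²
P = b + 2y√(1+z²) = 22.69 + 2×2.88×√(1+1.7²) = 34.05 ft
R = A/P = 79.45/34.05 = 2.333 ft
n = (1.486/Q)·A·R^(2/3)·S^(1/2) = (1.486/368) × 79.45 × 1.759 × 0.04123 = 0.02327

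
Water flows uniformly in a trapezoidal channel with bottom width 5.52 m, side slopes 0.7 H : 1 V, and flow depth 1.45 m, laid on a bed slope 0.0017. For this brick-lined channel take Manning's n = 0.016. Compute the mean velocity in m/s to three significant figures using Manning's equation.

2.66 m/s

A = (b + z·y)·y = (5.52 + 0.7×1.45)×1.45 = 9.476 m²
P = b + 2y√(1+z²) = 5.52 + 2×1.45×√(1+0.7²) = 9.060 m
R = A/P = 9.476/9.060 = 1.046 m
Q = (1/n)·A·R^(2/3)·S^(1/2) = (1/0.016) × 9.476 × 1.046^(2/3) × 0.0017^(1/2) = 25.16 m³/s
V = Q/A = 25.16/9.476 = 2.655 m/s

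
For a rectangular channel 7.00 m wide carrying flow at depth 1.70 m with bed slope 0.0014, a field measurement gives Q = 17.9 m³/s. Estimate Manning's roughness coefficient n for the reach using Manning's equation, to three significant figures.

A = b·y = 7.00 × 1.70 = 11.90 m²
P = b + 2y = 7.00 + 2×1.70 = 10.40 m
R = A/P = 11.90/10.40 = 1.144 m
n = (1/Q)·A·R^(2/3)·S^(1/2) = (1/17.9) × 11.90 × 1.094 × 0.03742 = 0.02721

0.0272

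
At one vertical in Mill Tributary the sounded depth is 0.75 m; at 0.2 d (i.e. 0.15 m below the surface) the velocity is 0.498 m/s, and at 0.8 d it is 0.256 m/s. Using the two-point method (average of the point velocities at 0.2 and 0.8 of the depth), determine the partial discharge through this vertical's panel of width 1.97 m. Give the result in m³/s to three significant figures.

0.557 m³/s

v̄ = (0.498 + 0.256) / 2 = 0.3770 m/s
q = v̄ × d × w = 0.3770 × 0.75 × 1.97 = 0.5570 m³/s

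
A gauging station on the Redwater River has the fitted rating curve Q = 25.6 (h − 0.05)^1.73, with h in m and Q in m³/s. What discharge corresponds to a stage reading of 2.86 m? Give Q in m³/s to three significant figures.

153 m³/s

Q = 25.6 × (2.86 − 0.05)^1.73 = 25.6 × 2.81^1.73 = 152.9 m³/s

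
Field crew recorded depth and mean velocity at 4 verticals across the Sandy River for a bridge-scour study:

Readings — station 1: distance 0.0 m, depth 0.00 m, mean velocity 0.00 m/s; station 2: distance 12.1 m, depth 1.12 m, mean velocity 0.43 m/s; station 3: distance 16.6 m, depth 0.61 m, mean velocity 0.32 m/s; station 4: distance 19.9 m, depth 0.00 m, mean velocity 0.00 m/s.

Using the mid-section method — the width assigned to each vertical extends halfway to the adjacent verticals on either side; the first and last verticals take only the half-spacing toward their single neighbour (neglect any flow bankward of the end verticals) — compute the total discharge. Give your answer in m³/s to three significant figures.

4.76 m³/s

w_2 = (16.6 − 0.0)/2 = 8.3 m; q_2 = 0.43 × 1.12 × 8.3 = 3.997 m³/s
w_3 = (19.9 − 12.1)/2 = 3.9 m; q_3 = 0.32 × 0.61 × 3.9 = 0.7613 m³/s
Stations 1, 4 contribute zero (depth or velocity is 0).
Q = Σ qᵢ = 4.759 m³/s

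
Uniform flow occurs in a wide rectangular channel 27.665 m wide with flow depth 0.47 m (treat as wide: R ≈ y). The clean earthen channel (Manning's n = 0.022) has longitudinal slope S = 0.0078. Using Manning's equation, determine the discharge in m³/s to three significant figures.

31.6 m³/s

A = b·y = 27.665 × 0.47 = 13.00 m²
Wide channel: R ≈ y = 0.47 m
Q = (1/n)·A·R^(2/3)·S^(1/2) = (1/0.022) × 13.00 × 0.4700^(2/3) × 0.0078^(1/2) = 31.55 m³/s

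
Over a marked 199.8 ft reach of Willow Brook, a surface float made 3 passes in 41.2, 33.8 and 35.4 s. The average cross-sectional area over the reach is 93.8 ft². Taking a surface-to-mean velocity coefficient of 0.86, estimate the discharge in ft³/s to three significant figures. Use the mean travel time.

438 ft³/s

t̄ = (41.2 + 33.8 + 35.4) / 3 = 36.8 s
v_surface = L / t̄ = 199.8 / 36.8 = 5.429 ft/s
v_mean = 0.86 × 5.429 = 4.669 ft/s
Q = A × v_mean = 93.8 × 4.669 = 438.0 ft³/s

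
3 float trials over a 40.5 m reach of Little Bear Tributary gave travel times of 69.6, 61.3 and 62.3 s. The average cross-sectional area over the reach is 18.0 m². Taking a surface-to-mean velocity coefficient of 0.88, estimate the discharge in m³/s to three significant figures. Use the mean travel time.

t̄ = (69.6 + 61.3 + 62.3) / 3 = 64.4 s
v_surface = L / t̄ = 40.5 / 64.4 = 0.6289 m/s
v_mean = 0.88 × 0.6289 = 0.5534 m/s
Q = A × v_mean = 18.0 × 0.5534 = 9.961 m³/s

9.96 m³/s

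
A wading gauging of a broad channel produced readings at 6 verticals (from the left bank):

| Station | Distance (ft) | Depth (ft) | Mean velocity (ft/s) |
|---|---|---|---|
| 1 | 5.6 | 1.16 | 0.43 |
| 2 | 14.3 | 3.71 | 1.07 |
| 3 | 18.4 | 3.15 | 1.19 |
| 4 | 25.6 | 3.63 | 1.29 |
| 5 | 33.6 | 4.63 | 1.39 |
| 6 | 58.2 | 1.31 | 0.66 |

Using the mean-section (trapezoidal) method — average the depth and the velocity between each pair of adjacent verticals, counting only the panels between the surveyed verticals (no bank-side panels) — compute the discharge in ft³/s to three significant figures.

181 ft³/s

Panel 1-2: Δb = 8.7 ft, d̄ = (1.16+3.71)/2 = 2.435, v̄ = (0.43+1.07)/2 = 0.75 → q = 8.7×2.435×0.75 = 15.89 ft³/s
Panel 2-3: Δb = 4.1 ft, d̄ = (3.71+3.15)/2 = 3.43, v̄ = (1.07+1.19)/2 = 1.13 → q = 4.1×3.43×1.13 = 15.89 ft³/s
Panel 3-4: Δb = 7.2 ft, d̄ = (3.15+3.63)/2 = 3.39, v̄ = (1.19+1.29)/2 = 1.24 → q = 7.2×3.39×1.24 = 30.27 ft³/s
Panel 4-5: Δb = 8 ft, d̄ = (3.63+4.63)/2 = 4.13, v̄ = (1.29+1.39)/2 = 1.34 → q = 8×4.13×1.34 = 44.27 ft³/s
Panel 5-6: Δb = 24.6 ft, d̄ = (4.63+1.31)/2 = 2.97, v̄ = (1.39+0.66)/2 = 1.025 → q = 24.6×2.97×1.025 = 74.89 ft³/s
Q = Σ q = 181.2 ft³/s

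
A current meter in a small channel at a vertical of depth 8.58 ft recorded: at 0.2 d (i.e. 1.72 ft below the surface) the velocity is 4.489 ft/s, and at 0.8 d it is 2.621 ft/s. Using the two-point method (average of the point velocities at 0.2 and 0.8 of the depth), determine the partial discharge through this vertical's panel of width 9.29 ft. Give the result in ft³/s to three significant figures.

v̄ = (4.489 + 2.621) / 2 = 3.555 ft/s
q = v̄ × d × w = 3.555 × 8.58 × 9.29 = 283.4 ft³/s

283 ft³/s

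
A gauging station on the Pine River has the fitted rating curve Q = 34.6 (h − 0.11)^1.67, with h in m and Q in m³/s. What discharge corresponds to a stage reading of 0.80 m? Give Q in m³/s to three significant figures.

18.6 m³/s

Q = 34.6 × (0.80 − 0.11)^1.67 = 34.6 × 0.69^1.67 = 18.62 m³/s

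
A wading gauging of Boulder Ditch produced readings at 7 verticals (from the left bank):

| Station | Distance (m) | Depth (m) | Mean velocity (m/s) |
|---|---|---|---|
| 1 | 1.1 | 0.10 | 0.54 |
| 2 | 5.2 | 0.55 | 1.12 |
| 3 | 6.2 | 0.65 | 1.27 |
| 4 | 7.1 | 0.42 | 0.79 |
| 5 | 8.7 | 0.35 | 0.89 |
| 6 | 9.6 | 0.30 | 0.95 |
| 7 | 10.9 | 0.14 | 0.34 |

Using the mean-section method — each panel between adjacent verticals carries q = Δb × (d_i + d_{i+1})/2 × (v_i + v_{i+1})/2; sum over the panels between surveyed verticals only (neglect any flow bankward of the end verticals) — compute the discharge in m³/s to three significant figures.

Panel 1-2: Δb = 4.1 m, d̄ = (0.10+0.55)/2 = 0.325, v̄ = (0.54+1.12)/2 = 0.83 → q = 4.1×0.325×0.83 = 1.106 m³/s
Panel 2-3: Δb = 1 m, d̄ = (0.55+0.65)/2 = 0.6, v̄ = (1.12+1.27)/2 = 1.195 → q = 1×0.6×1.195 = 0.7170 m³/s
Panel 3-4: Δb = 0.9 m, d̄ = (0.65+0.42)/2 = 0.535, v̄ = (1.27+0.79)/2 = 1.03 → q = 0.9×0.535×1.03 = 0.4959 m³/s
Panel 4-5: Δb = 1.6 m, d̄ = (0.42+0.35)/2 = 0.385, v̄ = (0.79+0.89)/2 = 0.84 → q = 1.6×0.385×0.84 = 0.5174 m³/s
Panel 5-6: Δb = 0.9 m, d̄ = (0.35+0.30)/2 = 0.325, v̄ = (0.89+0.95)/2 = 0.92 → q = 0.9×0.325×0.92 = 0.2691 m³/s
Panel 6-7: Δb = 1.3 m, d̄ = (0.30+0.14)/2 = 0.22, v̄ = (0.95+0.34)/2 = 0.645 → q = 1.3×0.22×0.645 = 0.1845 m³/s
Q = Σ q = 3.290 m³/s

3.29 m³/s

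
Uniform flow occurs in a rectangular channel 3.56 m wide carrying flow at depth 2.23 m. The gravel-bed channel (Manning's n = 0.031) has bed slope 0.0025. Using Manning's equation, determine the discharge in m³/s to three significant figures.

A = b·y = 3.56 × 2.23 = 7.939 m²
P = b + 2y = 3.56 + 2×2.23 = 8.020 m
R = A/P = 7.939/8.020 = 0.9899 m
Q = (1/n)·A·R^(2/3)·S^(1/2) = (1/0.031) × 7.939 × 0.9899^(2/3) × 0.0025^(1/2) = 12.72 m³/s

12.7 m³/s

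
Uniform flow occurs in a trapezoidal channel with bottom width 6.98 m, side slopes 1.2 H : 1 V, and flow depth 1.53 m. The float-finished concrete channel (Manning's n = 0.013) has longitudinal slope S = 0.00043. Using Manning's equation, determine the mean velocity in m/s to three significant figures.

A = (b + z·y)·y = (6.98 + 1.2×1.53)×1.53 = 13.49 m²
P = b + 2y√(1+z²) = 6.98 + 2×1.53×√(1+1.2²) = 11.76 m
R = A/P = 13.49/11.76 = 1.147 m
Q = (1/n)·A·R^(2/3)·S^(1/2) = (1/0.013) × 13.49 × 1.147^(2/3) × 0.00043^(1/2) = 23.58 m³/s
V = Q/A = 23.58/13.49 = 1.748 m/s

1.75 m/s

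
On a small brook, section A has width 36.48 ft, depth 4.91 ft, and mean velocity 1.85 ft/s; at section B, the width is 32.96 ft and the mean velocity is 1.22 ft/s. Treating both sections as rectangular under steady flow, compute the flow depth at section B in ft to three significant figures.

8.24 ft

Q = A₁V₁ = (36.48×4.91) × 1.85 = 331.4 ft³/s
d₂ = Q/(b₂ V₂) = 331.4/(32.96×1.22) = 8.241 ft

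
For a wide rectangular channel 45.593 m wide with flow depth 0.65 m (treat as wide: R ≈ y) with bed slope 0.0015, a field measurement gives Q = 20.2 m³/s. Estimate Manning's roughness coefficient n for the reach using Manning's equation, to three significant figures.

A = b·y = 45.593 × 0.65 = 29.64 m²
Wide channel: R ≈ y = 0.65 m
n = (1/Q)·A·R^(2/3)·S^(1/2) = (1/20.2) × 29.64 × 0.7504 × 0.03873 = 0.04264

0.0426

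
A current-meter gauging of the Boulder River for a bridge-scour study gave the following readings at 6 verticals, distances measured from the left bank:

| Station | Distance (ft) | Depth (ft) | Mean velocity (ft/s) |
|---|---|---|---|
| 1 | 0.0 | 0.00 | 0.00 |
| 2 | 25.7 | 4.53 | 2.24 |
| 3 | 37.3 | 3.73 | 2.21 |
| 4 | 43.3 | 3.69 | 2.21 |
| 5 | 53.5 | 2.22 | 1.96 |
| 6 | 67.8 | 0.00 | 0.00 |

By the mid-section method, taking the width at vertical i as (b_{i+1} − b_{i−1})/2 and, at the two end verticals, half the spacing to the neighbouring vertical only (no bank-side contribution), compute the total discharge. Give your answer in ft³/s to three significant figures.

w_2 = (37.3 − 0.0)/2 = 18.65 ft; q_2 = 2.24 × 4.53 × 18.65 = 189.2 ft³/s
w_3 = (43.3 − 25.7)/2 = 8.8 ft; q_3 = 2.21 × 3.73 × 8.8 = 72.54 ft³/s
w_4 = (53.5 − 37.3)/2 = 8.1 ft; q_4 = 2.21 × 3.69 × 8.1 = 66.05 ft³/s
w_5 = (67.8 − 43.3)/2 = 12.25 ft; q_5 = 1.96 × 2.22 × 12.25 = 53.30 ft³/s
Stations 1, 6 contribute zero (depth or velocity is 0).
Q = Σ qᵢ = 381.1 ft³/s

381 ft³/s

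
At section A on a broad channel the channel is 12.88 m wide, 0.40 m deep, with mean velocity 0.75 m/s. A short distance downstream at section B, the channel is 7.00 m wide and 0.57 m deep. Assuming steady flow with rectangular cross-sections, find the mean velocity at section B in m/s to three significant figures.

0.968 m/s

Q = A₁V₁ = (12.88×0.40) × 0.75 = 3.864 m³/s
A₂ = 7.00 × 0.57 = 3.990 m²
V₂ = Q/A₂ = 3.864/3.990 = 0.9684 m/s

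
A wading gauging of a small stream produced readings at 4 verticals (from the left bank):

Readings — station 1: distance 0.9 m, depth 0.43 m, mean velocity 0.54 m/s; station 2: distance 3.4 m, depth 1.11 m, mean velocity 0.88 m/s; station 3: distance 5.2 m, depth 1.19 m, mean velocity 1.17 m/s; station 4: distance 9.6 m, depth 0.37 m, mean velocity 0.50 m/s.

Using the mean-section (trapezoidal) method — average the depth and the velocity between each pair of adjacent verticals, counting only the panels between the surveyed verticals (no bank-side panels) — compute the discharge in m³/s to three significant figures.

6.35 m³/s

Panel 1-2: Δb = 2.5 m, d̄ = (0.43+1.11)/2 = 0.77, v̄ = (0.54+0.88)/2 = 0.71 → q = 2.5×0.77×0.71 = 1.367 m³/s
Panel 2-3: Δb = 1.8 m, d̄ = (1.11+1.19)/2 = 1.15, v̄ = (0.88+1.17)/2 = 1.025 → q = 1.8×1.15×1.025 = 2.122 m³/s
Panel 3-4: Δb = 4.4 m, d̄ = (1.19+0.37)/2 = 0.78, v̄ = (1.17+0.50)/2 = 0.835 → q = 4.4×0.78×0.835 = 2.866 m³/s
Q = Σ q = 6.354 m³/s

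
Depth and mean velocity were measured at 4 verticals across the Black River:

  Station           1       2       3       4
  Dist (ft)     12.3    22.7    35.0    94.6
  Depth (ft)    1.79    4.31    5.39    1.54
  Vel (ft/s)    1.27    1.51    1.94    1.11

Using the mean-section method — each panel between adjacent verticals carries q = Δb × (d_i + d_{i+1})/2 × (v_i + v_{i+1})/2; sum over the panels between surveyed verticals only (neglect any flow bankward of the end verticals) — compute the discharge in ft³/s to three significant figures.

462 ft³/s

Panel 1-2: Δb = 10.4 ft, d̄ = (1.79+4.31)/2 = 3.05, v̄ = (1.27+1.51)/2 = 1.39 → q = 10.4×3.05×1.39 = 44.09 ft³/s
Panel 2-3: Δb = 12.3 ft, d̄ = (4.31+5.39)/2 = 4.85, v̄ = (1.51+1.94)/2 = 1.725 → q = 12.3×4.85×1.725 = 102.9 ft³/s
Panel 3-4: Δb = 59.6 ft, d̄ = (5.39+1.54)/2 = 3.465, v̄ = (1.94+1.11)/2 = 1.525 → q = 59.6×3.465×1.525 = 314.9 ft³/s
Q = Σ q = 461.9 ft³/s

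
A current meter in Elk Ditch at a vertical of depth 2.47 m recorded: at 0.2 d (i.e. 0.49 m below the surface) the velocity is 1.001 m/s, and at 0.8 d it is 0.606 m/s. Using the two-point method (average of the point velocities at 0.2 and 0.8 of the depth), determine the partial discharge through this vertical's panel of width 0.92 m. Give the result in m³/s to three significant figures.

v̄ = (1.001 + 0.606) / 2 = 0.8035 m/s
q = v̄ × d × w = 0.8035 × 2.47 × 0.92 = 1.826 m³/s

1.83 m³/s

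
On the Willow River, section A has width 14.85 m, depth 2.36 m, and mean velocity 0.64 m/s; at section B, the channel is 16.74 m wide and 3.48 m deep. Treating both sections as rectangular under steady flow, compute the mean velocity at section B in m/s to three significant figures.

Q = A₁V₁ = (14.85×2.36) × 0.64 = 22.43 m³/s
A₂ = 16.74 × 3.48 = 58.26 m²
V₂ = Q/A₂ = 22.43/58.26 = 0.3850 m/s

0.385 m/s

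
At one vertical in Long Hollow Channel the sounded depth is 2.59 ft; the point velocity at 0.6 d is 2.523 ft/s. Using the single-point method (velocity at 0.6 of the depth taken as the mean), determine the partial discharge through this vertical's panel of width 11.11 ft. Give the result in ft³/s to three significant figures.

72.6 ft³/s

v̄ = v₀.₆ = 2.523 ft/s
q = v̄ × d × w = 2.523 × 2.59 × 11.11 = 72.60 ft³/s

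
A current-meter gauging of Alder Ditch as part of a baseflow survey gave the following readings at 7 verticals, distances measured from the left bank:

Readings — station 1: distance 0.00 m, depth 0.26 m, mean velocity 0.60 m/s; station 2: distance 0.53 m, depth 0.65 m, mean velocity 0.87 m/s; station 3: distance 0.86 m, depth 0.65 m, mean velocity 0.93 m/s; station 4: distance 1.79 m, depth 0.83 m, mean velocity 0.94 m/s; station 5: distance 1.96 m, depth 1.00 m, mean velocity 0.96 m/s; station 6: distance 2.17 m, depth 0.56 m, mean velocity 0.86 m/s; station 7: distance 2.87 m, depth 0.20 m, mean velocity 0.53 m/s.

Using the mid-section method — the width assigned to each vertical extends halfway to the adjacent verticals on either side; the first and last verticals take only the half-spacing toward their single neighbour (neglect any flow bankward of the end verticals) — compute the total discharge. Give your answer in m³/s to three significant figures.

1.53 m³/s

w_1 = (0.53 − 0.00)/2 = 0.265 m; q_1 = 0.60 × 0.26 × 0.265 = 0.04134 m³/s
w_2 = (0.86 − 0.00)/2 = 0.43 m; q_2 = 0.87 × 0.65 × 0.43 = 0.2432 m³/s
w_3 = (1.79 − 0.53)/2 = 0.63 m; q_3 = 0.93 × 0.65 × 0.63 = 0.3808 m³/s
w_4 = (1.96 − 0.86)/2 = 0.55 m; q_4 = 0.94 × 0.83 × 0.55 = 0.4291 m³/s
w_5 = (2.17 − 1.79)/2 = 0.19 m; q_5 = 0.96 × 1.00 × 0.19 = 0.1824 m³/s
w_6 = (2.87 − 1.96)/2 = 0.455 m; q_6 = 0.86 × 0.56 × 0.455 = 0.2191 m³/s
w_7 = (2.87 − 2.17)/2 = 0.35 m; q_7 = 0.53 × 0.20 × 0.35 = 0.03710 m³/s
Q = Σ qᵢ = 1.533 m³/s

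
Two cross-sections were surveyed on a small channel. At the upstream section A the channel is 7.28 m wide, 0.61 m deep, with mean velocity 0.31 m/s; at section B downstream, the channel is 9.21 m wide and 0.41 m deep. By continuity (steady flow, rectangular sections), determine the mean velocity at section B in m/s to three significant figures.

Q = A₁V₁ = (7.28×0.61) × 0.31 = 1.377 m³/s
A₂ = 9.21 × 0.41 = 3.776 m²
V₂ = Q/A₂ = 1.377/3.776 = 0.3646 m/s

0.365 m/s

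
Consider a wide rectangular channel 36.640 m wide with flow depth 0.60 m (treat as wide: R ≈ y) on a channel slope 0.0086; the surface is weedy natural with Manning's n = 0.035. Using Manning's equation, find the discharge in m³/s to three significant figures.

41.4 m³/s

A = b·y = 36.640 × 0.60 = 21.98 m²
Wide channel: R ≈ y = 0.60 m
Q = (1/n)·A·R^(2/3)·S^(1/2) = (1/0.035) × 21.98 × 0.6000^(2/3) × 0.0086^(1/2) = 41.44 m³/s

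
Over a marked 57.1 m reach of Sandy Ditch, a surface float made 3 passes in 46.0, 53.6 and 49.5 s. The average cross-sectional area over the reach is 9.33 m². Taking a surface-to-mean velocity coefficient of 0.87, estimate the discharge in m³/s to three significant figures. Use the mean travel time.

t̄ = (46.0 + 53.6 + 49.5) / 3 = 49.7 s
v_surface = L / t̄ = 57.1 / 49.7 = 1.149 m/s
v_mean = 0.87 × 1.149 = 0.9995 m/s
Q = A × v_mean = 9.33 × 0.9995 = 9.326 m³/s

9.33 m³/s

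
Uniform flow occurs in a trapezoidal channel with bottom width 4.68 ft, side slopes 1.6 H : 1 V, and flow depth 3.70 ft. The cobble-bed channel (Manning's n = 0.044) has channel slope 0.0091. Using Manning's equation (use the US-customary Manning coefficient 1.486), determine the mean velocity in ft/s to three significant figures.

5.29 ft/s

A = (b + z·y)·y = (4.68 + 1.6×3.70)×3.70 = 39.22 ft²
P = b + 2y√(1+z²) = 4.68 + 2×3.70×√(1+1.6²) = 18.64 ft
R = A/P = 39.22/18.64 = 2.104 ft
Q = (1.486/n)·A·R^(2/3)·S^(1/2) = (1.486/0.044) × 39.22 × 2.104^(2/3) × 0.0091^(1/2) = 207.5 ft³/s
V = Q/A = 207.5/39.22 = 5.290 ft/s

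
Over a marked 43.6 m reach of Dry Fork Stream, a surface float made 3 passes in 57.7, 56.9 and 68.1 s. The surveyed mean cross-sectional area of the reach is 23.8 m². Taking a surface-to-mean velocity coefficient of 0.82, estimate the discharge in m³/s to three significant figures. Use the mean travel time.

14.0 m³/s

t̄ = (57.7 + 56.9 + 68.1) / 3 = 60.9 s
v_surface = L / t̄ = 43.6 / 60.9 = 0.7159 m/s
v_mean = 0.82 × 0.7159 = 0.5871 m/s
Q = A × v_mean = 23.8 × 0.5871 = 13.97 m³/s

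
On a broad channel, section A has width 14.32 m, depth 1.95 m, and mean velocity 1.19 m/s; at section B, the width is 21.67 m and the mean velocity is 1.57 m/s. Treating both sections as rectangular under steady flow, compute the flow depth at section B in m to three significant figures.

0.977 m

Q = A₁V₁ = (14.32×1.95) × 1.19 = 33.23 m³/s
d₂ = Q/(b₂ V₂) = 33.23/(21.67×1.57) = 0.9767 m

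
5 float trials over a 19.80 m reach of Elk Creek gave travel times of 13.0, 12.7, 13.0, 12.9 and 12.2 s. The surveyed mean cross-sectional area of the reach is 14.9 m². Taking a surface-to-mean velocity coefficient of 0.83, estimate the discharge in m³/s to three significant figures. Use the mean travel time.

19.2 m³/s

t̄ = (13.0 + 12.7 + 13.0 + 12.9 + 12.2) / 5 = 12.76 s
v_surface = L / t̄ = 19.80 / 12.76 = 1.552 m/s
v_mean = 0.83 × 1.552 = 1.288 m/s
Q = A × v_mean = 14.9 × 1.288 = 19.19 m³/s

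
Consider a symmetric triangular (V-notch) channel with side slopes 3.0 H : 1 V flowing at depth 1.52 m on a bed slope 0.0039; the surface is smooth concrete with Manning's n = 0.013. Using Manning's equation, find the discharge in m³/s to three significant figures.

A = z·y² = 3.0×1.52² = 6.931 m²
P = 2y√(1+z²) = 2×1.52×√(1+3.0²) = 9.613 m
R = A/P = 6.931/9.613 = 0.7210 m
Q = (1/n)·A·R^(2/3)·S^(1/2) = (1/0.013) × 6.931 × 0.7210^(2/3) × 0.0039^(1/2) = 26.77 m³/s

26.8 m³/s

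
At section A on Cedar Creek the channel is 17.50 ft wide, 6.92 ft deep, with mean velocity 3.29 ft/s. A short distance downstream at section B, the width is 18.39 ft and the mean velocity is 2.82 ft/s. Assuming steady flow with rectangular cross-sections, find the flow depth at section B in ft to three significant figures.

7.68 ft

Q = A₁V₁ = (17.50×6.92) × 3.29 = 398.4 ft³/s
d₂ = Q/(b₂ V₂) = 398.4/(18.39×2.82) = 7.683 ft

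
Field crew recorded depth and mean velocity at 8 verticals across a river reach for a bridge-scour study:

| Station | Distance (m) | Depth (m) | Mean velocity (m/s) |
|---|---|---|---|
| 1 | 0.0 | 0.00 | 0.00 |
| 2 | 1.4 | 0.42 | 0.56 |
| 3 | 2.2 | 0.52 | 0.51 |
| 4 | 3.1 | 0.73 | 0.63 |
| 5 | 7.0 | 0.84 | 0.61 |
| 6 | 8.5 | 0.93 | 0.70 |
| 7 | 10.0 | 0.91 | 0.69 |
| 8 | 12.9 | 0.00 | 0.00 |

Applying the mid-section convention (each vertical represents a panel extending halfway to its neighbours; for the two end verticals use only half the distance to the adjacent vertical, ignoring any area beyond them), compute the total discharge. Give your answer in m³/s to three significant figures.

w_2 = (2.2 − 0.0)/2 = 1.1 m; q_2 = 0.56 × 0.42 × 1.1 = 0.2587 m³/s
w_3 = (3.1 − 1.4)/2 = 0.85 m; q_3 = 0.51 × 0.52 × 0.85 = 0.2254 m³/s
w_4 = (7.0 − 2.2)/2 = 2.4 m; q_4 = 0.63 × 0.73 × 2.4 = 1.104 m³/s
w_5 = (8.5 − 3.1)/2 = 2.7 m; q_5 = 0.61 × 0.84 × 2.7 = 1.383 m³/s
w_6 = (10.0 − 7.0)/2 = 1.5 m; q_6 = 0.70 × 0.93 × 1.5 = 0.9765 m³/s
w_7 = (12.9 − 8.5)/2 = 2.2 m; q_7 = 0.69 × 0.91 × 2.2 = 1.381 m³/s
Stations 1, 8 contribute zero (depth or velocity is 0).
Q = Σ qᵢ = 5.329 m³/s

5.33 m³/s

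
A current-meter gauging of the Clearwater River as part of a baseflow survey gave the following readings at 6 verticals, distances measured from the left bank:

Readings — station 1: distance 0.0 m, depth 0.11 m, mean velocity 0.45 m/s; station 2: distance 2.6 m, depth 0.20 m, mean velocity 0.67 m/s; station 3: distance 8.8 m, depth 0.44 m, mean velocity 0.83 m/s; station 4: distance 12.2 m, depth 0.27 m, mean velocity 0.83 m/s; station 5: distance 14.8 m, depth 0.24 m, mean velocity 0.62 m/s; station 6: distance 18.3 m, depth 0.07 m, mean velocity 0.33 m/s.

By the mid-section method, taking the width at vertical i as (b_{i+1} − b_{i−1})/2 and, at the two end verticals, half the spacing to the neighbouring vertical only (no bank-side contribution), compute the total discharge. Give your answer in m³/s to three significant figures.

w_1 = (2.6 − 0.0)/2 = 1.3 m; q_1 = 0.45 × 0.11 × 1.3 = 0.06435 m³/s
w_2 = (8.8 − 0.0)/2 = 4.4 m; q_2 = 0.67 × 0.20 × 4.4 = 0.5896 m³/s
w_3 = (12.2 − 2.6)/2 = 4.8 m; q_3 = 0.83 × 0.44 × 4.8 = 1.753 m³/s
w_4 = (14.8 − 8.8)/2 = 3 m; q_4 = 0.83 × 0.27 × 3 = 0.6723 m³/s
w_5 = (18.3 − 12.2)/2 = 3.05 m; q_5 = 0.62 × 0.24 × 3.05 = 0.4538 m³/s
w_6 = (18.3 − 14.8)/2 = 1.75 m; q_6 = 0.33 × 0.07 × 1.75 = 0.04043 m³/s
Q = Σ qᵢ = 3.573 m³/s

3.57 m³/s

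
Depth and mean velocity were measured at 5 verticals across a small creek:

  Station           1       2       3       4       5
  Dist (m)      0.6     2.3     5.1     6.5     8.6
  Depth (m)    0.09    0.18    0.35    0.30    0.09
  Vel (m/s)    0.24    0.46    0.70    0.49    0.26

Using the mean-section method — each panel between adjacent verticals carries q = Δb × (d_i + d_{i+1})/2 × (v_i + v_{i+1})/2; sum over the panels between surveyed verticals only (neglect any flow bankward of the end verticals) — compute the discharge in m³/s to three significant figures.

Panel 1-2: Δb = 1.7 m, d̄ = (0.09+0.18)/2 = 0.135, v̄ = (0.24+0.46)/2 = 0.35 → q = 1.7×0.135×0.35 = 0.08033 m³/s
Panel 2-3: Δb = 2.8 m, d̄ = (0.18+0.35)/2 = 0.265, v̄ = (0.46+0.70)/2 = 0.58 → q = 2.8×0.265×0.58 = 0.4304 m³/s
Panel 3-4: Δb = 1.4 m, d̄ = (0.35+0.30)/2 = 0.325, v̄ = (0.70+0.49)/2 = 0.595 → q = 1.4×0.325×0.595 = 0.2707 m³/s
Panel 4-5: Δb = 2.1 m, d̄ = (0.30+0.09)/2 = 0.195, v̄ = (0.49+0.26)/2 = 0.375 → q = 2.1×0.195×0.375 = 0.1536 m³/s
Q = Σ q = 0.9350 m³/s

0.935 m³/s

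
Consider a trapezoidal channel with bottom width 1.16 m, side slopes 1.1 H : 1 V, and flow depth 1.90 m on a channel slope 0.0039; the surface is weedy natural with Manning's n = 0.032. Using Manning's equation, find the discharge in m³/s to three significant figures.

11.3 m³/s

A = (b + z·y)·y = (1.16 + 1.1×1.90)×1.90 = 6.175 m²
P = b + 2y√(1+z²) = 1.16 + 2×1.90×√(1+1.1²) = 6.809 m
R = A/P = 6.175/6.809 = 0.9069 m
Q = (1/n)·A·R^(2/3)·S^(1/2) = (1/0.032) × 6.175 × 0.9069^(2/3) × 0.0039^(1/2) = 11.29 m³/s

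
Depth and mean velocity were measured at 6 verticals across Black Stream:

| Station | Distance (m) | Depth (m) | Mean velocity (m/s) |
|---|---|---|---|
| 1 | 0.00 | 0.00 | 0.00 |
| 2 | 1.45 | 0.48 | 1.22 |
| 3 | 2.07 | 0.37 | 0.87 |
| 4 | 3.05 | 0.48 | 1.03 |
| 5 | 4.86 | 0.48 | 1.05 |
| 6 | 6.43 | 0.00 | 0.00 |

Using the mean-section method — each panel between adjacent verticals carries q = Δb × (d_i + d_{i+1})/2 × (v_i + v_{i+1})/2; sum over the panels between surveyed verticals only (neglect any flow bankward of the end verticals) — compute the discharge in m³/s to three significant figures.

1.98 m³/s

Panel 1-2: Δb = 1.45 m, d̄ = (0.00+0.48)/2 = 0.24, v̄ = (0.00+1.22)/2 = 0.61 → q = 1.45×0.24×0.61 = 0.2123 m³/s
Panel 2-3: Δb = 0.62 m, d̄ = (0.48+0.37)/2 = 0.425, v̄ = (1.22+0.87)/2 = 1.045 → q = 0.62×0.425×1.045 = 0.2754 m³/s
Panel 3-4: Δb = 0.98 m, d̄ = (0.37+0.48)/2 = 0.425, v̄ = (0.87+1.03)/2 = 0.95 → q = 0.98×0.425×0.95 = 0.3957 m³/s
Panel 4-5: Δb = 1.81 m, d̄ = (0.48+0.48)/2 = 0.48, v̄ = (1.03+1.05)/2 = 1.04 → q = 1.81×0.48×1.04 = 0.9036 m³/s
Panel 5-6: Δb = 1.57 m, d̄ = (0.48+0.00)/2 = 0.24, v̄ = (1.05+0.00)/2 = 0.525 → q = 1.57×0.24×0.525 = 0.1978 m³/s
Q = Σ q = 1.985 m³/s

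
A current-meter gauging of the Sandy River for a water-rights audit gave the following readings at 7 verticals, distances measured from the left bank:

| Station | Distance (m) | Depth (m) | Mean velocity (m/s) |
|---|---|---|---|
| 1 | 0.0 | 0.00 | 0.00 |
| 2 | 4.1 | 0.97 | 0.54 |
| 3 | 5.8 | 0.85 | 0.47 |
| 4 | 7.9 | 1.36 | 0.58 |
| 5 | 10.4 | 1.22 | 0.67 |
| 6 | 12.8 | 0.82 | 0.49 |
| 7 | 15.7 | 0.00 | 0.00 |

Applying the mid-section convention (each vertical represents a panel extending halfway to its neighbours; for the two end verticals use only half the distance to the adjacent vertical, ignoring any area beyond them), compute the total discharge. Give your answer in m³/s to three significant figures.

7.16 m³/s

w_2 = (5.8 − 0.0)/2 = 2.9 m; q_2 = 0.54 × 0.97 × 2.9 = 1.519 m³/s
w_3 = (7.9 − 4.1)/2 = 1.9 m; q_3 = 0.47 × 0.85 × 1.9 = 0.7591 m³/s
w_4 = (10.4 − 5.8)/2 = 2.3 m; q_4 = 0.58 × 1.36 × 2.3 = 1.814 m³/s
w_5 = (12.8 − 7.9)/2 = 2.45 m; q_5 = 0.67 × 1.22 × 2.45 = 2.003 m³/s
w_6 = (15.7 − 10.4)/2 = 2.65 m; q_6 = 0.49 × 0.82 × 2.65 = 1.065 m³/s
Stations 1, 7 contribute zero (depth or velocity is 0).
Q = Σ qᵢ = 7.160 m³/s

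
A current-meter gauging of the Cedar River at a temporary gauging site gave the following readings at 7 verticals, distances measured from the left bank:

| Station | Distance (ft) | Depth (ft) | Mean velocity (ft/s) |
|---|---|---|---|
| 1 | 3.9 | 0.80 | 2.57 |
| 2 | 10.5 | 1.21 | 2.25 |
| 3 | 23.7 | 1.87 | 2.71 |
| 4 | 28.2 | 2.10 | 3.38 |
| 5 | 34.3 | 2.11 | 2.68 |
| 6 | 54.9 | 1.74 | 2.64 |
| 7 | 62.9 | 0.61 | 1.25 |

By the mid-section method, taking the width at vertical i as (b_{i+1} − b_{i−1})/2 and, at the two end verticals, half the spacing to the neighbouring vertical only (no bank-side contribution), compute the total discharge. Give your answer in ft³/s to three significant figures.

260 ft³/s

w_1 = (10.5 − 3.9)/2 = 3.3 ft; q_1 = 2.57 × 0.80 × 3.3 = 6.785 ft³/s
w_2 = (23.7 − 3.9)/2 = 9.9 ft; q_2 = 2.25 × 1.21 × 9.9 = 26.95 ft³/s
w_3 = (28.2 − 10.5)/2 = 8.85 ft; q_3 = 2.71 × 1.87 × 8.85 = 44.85 ft³/s
w_4 = (34.3 − 23.7)/2 = 5.3 ft; q_4 = 3.38 × 2.10 × 5.3 = 37.62 ft³/s
w_5 = (54.9 − 28.2)/2 = 13.35 ft; q_5 = 2.68 × 2.11 × 13.35 = 75.49 ft³/s
w_6 = (62.9 − 34.3)/2 = 14.3 ft; q_6 = 2.64 × 1.74 × 14.3 = 65.69 ft³/s
w_7 = (62.9 − 54.9)/2 = 4 ft; q_7 = 1.25 × 0.61 × 4 = 3.050 ft³/s
Q = Σ qᵢ = 260.4 ft³/s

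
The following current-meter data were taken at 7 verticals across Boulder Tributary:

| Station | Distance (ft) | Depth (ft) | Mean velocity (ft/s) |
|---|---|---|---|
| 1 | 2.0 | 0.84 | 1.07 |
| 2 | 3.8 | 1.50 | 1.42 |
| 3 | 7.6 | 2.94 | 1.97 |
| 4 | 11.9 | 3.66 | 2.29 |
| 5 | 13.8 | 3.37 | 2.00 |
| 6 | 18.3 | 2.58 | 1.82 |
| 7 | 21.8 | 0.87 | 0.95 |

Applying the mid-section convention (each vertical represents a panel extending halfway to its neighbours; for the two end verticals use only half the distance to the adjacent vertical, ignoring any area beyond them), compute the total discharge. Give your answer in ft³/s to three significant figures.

98.0 ft³/s

w_1 = (3.8 − 2.0)/2 = 0.9 ft; q_1 = 1.07 × 0.84 × 0.9 = 0.8089 ft³/s
w_2 = (7.6 − 2.0)/2 = 2.8 ft; q_2 = 1.42 × 1.50 × 2.8 = 5.964 ft³/s
w_3 = (11.9 − 3.8)/2 = 4.05 ft; q_3 = 1.97 × 2.94 × 4.05 = 23.46 ft³/s
w_4 = (13.8 − 7.6)/2 = 3.1 ft; q_4 = 2.29 × 3.66 × 3.1 = 25.98 ft³/s
w_5 = (18.3 − 11.9)/2 = 3.2 ft; q_5 = 2.00 × 3.37 × 3.2 = 21.57 ft³/s
w_6 = (21.8 − 13.8)/2 = 4 ft; q_6 = 1.82 × 2.58 × 4 = 18.78 ft³/s
w_7 = (21.8 − 18.3)/2 = 1.75 ft; q_7 = 0.95 × 0.87 × 1.75 = 1.446 ft³/s
Q = Σ qᵢ = 98.01 ft³/s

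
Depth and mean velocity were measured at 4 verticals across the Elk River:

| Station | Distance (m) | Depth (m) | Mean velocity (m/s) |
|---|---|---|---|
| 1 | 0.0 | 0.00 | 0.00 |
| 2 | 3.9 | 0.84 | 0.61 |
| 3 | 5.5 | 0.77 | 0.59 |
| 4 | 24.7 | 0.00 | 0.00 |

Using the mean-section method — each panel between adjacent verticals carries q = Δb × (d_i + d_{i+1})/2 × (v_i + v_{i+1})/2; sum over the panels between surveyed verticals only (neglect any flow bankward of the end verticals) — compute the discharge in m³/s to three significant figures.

3.45 m³/s

Panel 1-2: Δb = 3.9 m, d̄ = (0.00+0.84)/2 = 0.42, v̄ = (0.00+0.61)/2 = 0.305 → q = 3.9×0.42×0.305 = 0.4996 m³/s
Panel 2-3: Δb = 1.6 m, d̄ = (0.84+0.77)/2 = 0.805, v̄ = (0.61+0.59)/2 = 0.6 → q = 1.6×0.805×0.6 = 0.7728 m³/s
Panel 3-4: Δb = 19.2 m, d̄ = (0.77+0.00)/2 = 0.385, v̄ = (0.59+0.00)/2 = 0.295 → q = 19.2×0.385×0.295 = 2.181 m³/s
Q = Σ q = 3.453 m³/s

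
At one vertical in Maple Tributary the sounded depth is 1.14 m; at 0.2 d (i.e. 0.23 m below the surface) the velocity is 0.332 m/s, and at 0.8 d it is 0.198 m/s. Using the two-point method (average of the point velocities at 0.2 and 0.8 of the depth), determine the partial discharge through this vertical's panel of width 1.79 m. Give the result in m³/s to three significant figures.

v̄ = (0.332 + 0.198) / 2 = 0.2650 m/s
q = v̄ × d × w = 0.2650 × 1.14 × 1.79 = 0.5408 m³/s

0.541 m³/s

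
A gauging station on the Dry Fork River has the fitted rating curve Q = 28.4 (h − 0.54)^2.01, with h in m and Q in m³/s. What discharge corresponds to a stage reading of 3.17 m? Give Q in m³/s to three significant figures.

Q = 28.4 × (3.17 − 0.54)^2.01 = 28.4 × 2.63^2.01 = 198.3 m³/s

198 m³/s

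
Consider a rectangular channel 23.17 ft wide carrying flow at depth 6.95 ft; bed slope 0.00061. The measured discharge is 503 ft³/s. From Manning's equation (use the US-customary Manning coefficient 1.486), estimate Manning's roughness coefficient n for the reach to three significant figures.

0.0313

A = b·y = 23.17 × 6.95 = 161.0 ft²
P = b + 2y = 23.17 + 2×6.95 = 37.07 ft
R = A/P = 161.0/37.07 = 4.344 ft
n = (1.486/Q)·A·R^(2/3)·S^(1/2) = (1.486/503) × 161.0 × 2.662 × 0.02470 = 0.03128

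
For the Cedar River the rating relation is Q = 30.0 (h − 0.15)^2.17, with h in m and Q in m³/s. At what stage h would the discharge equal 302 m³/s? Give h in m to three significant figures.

3.05 m

h − h₀ = (Q/C)^(1/b) = (302/30.0)^(1/2.17) = 2.898 m
h = 0.15 + 2.898 = 3.048 m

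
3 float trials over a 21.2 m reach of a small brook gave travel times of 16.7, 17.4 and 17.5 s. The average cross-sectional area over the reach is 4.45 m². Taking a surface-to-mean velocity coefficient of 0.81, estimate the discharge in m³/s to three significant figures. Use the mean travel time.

4.44 m³/s

t̄ = (16.7 + 17.4 + 17.5) / 3 = 17.2 s
v_surface = L / t̄ = 21.2 / 17.2 = 1.233 m/s
v_mean = 0.81 × 1.233 = 0.9984 m/s
Q = A × v_mean = 4.45 × 0.9984 = 4.443 m³/s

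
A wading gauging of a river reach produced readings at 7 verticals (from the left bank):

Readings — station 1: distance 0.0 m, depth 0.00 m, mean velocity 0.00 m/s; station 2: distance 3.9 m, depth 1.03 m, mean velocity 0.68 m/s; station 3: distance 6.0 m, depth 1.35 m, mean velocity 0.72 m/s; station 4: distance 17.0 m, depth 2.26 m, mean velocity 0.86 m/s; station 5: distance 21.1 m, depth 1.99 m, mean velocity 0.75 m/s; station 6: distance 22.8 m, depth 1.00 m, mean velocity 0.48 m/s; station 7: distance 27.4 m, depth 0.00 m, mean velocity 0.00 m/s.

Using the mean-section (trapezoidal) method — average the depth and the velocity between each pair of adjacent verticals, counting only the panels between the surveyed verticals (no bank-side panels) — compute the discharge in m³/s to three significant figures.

27.2 m³/s

Panel 1-2: Δb = 3.9 m, d̄ = (0.00+1.03)/2 = 0.515, v̄ = (0.00+0.68)/2 = 0.34 → q = 3.9×0.515×0.34 = 0.6829 m³/s
Panel 2-3: Δb = 2.1 m, d̄ = (1.03+1.35)/2 = 1.19, v̄ = (0.68+0.72)/2 = 0.7 → q = 2.1×1.19×0.7 = 1.749 m³/s
Panel 3-4: Δb = 11 m, d̄ = (1.35+2.26)/2 = 1.805, v̄ = (0.72+0.86)/2 = 0.79 → q = 11×1.805×0.79 = 15.69 m³/s
Panel 4-5: Δb = 4.1 m, d̄ = (2.26+1.99)/2 = 2.125, v̄ = (0.86+0.75)/2 = 0.805 → q = 4.1×2.125×0.805 = 7.014 m³/s
Panel 5-6: Δb = 1.7 m, d̄ = (1.99+1.00)/2 = 1.495, v̄ = (0.75+0.48)/2 = 0.615 → q = 1.7×1.495×0.615 = 1.563 m³/s
Panel 6-7: Δb = 4.6 m, d̄ = (1.00+0.00)/2 = 0.5, v̄ = (0.48+0.00)/2 = 0.24 → q = 4.6×0.5×0.24 = 0.5520 m³/s
Q = Σ q = 27.25 m³/s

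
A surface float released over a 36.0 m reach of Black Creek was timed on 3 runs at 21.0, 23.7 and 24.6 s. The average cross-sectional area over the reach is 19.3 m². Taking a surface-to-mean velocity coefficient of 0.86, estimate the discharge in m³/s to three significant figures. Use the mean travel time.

25.9 m³/s

t̄ = (21.0 + 23.7 + 24.6) / 3 = 23.1 s
v_surface = L / t̄ = 36.0 / 23.1 = 1.558 m/s
v_mean = 0.86 × 1.558 = 1.340 m/s
Q = A × v_mean = 19.3 × 1.340 = 25.87 m³/s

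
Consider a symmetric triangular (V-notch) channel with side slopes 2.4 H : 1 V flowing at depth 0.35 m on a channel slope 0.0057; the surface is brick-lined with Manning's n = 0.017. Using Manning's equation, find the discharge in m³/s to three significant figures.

A = z·y² = 2.4×0.35² = 0.2940 m²
P = 2y√(1+z²) = 2×0.35×√(1+2.4²) = 1.820 m
R = A/P = 0.2940/1.820 = 0.1615 m
Q = (1/n)·A·R^(2/3)·S^(1/2) = (1/0.017) × 0.2940 × 0.1615^(2/3) × 0.0057^(1/2) = 0.3873 m³/s

0.387 m³/s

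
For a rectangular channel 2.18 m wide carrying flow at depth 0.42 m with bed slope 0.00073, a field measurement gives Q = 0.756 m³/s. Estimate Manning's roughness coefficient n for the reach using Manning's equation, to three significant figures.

0.0148

A = b·y = 2.18 × 0.42 = 0.9156 m²
P = b + 2y = 2.18 + 2×0.42 = 3.020 m
R = A/P = 0.9156/3.020 = 0.3032 m
n = (1/Q)·A·R^(2/3)·S^(1/2) = (1/0.756) × 0.9156 × 0.4513 × 0.02702 = 0.01477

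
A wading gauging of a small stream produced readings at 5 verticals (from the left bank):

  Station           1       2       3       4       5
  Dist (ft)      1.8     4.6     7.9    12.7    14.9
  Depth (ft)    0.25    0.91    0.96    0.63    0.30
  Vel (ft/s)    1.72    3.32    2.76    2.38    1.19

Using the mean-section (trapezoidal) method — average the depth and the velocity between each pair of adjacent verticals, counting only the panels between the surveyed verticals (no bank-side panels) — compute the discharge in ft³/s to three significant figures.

25.1 ft³/s

Panel 1-2: Δb = 2.8 ft, d̄ = (0.25+0.91)/2 = 0.58, v̄ = (1.72+3.32)/2 = 2.52 → q = 2.8×0.58×2.52 = 4.092 ft³/s
Panel 2-3: Δb = 3.3 ft, d̄ = (0.91+0.96)/2 = 0.935, v̄ = (3.32+2.76)/2 = 3.04 → q = 3.3×0.935×3.04 = 9.380 ft³/s
Panel 3-4: Δb = 4.8 ft, d̄ = (0.96+0.63)/2 = 0.795, v̄ = (2.76+2.38)/2 = 2.57 → q = 4.8×0.795×2.57 = 9.807 ft³/s
Panel 4-5: Δb = 2.2 ft, d̄ = (0.63+0.30)/2 = 0.465, v̄ = (2.38+1.19)/2 = 1.785 → q = 2.2×0.465×1.785 = 1.826 ft³/s
Q = Σ q = 25.11 ft³/s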